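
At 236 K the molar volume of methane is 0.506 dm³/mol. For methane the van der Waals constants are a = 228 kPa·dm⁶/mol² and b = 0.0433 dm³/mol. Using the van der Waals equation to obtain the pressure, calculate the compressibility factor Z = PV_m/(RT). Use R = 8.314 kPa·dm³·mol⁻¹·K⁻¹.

Z ≈ 0.8639

P = RT/(V_m − b) − a/V_m² = (8.314)(236)/(0.506 − 0.0433) − 228/(0.506)²
  = 1962.1/0.46270 − 890.50 = 4240.5 − 890.50 = 3350.0 kPa
Z = PV_m/(RT) = (3350.0)(0.506)/((8.314)(236)) = 1695.1/1962.1 = 0.8639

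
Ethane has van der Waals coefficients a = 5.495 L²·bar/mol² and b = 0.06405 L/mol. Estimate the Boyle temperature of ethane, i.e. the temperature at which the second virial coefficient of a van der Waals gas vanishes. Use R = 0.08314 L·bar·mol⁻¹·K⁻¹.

For a van der Waals gas the second virial coefficient B₂ = b − a/(RT) vanishes at T_B = a/(Rb).
T_B = 5.495/(0.08314×0.06405) = 5.495/0.0053251 = 1032 K

T_B ≈ 1032 K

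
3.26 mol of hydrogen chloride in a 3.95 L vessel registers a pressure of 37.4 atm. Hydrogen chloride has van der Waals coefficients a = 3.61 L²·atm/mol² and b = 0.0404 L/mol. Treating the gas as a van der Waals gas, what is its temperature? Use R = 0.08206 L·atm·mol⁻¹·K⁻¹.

T ≈ 568.9 K

T = (P + a n²/V²)(V − nb)/(nR)
P + a n²/V² = 37.4 + (3.61)(3.26)²/(3.95)² = 39.859 atm
V − nb = 3.95 − (3.26)(0.0404) = 3.8183 L
T = (39.859)(3.8183)/((3.26)(0.08206)) = 568.9 K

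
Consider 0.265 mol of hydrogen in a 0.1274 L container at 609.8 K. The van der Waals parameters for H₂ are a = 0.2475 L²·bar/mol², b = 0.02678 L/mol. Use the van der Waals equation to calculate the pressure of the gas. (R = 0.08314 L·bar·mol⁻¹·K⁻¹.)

P ≈ 110.6 bar

P = nRT/(V − nb) − a n²/V²
nRT/(V − nb) = (0.265)(0.08314)(609.8)/(0.1274 − 0.265×0.02678) = 13.435/0.12030 = 111.68 bar
a n²/V² = (0.2475)(0.265)²/(0.1274)² = 1.0708 bar
P = 111.68 − 1.0708 = 110.6 bar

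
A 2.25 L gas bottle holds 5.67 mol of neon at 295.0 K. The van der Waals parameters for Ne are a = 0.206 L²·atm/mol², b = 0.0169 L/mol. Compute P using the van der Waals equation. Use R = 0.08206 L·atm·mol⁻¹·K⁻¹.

P ≈ 62.41 atm

P = nRT/(V − nb) − a n²/V²
nRT/(V − nb) = (5.67)(0.08206)(295.0)/(2.25 − 5.67×0.0169) = 137.26/2.1542 = 63.717 atm
a n²/V² = (0.206)(5.67)²/(2.25)² = 1.3082 atm
P = 63.717 − 1.3082 = 62.41 atm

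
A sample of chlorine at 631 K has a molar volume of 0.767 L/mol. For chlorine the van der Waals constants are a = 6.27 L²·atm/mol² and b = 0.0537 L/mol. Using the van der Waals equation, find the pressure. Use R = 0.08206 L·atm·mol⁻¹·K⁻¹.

P = RT/(V_m − b) − a/V_m²
RT/(V_m − b) = (0.08206)(631)/(0.767 − 0.0537) = 51.780/0.71330 = 72.592 atm
a/V_m² = 6.27/(0.767)² = 10.658 atm
P = 72.592 − 10.658 = 61.93 atm

P ≈ 61.93 atm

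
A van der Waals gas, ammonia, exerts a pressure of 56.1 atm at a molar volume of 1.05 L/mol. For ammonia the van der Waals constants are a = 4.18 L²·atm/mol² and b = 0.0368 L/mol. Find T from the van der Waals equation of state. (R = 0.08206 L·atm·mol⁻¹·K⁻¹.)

T = (P + a/V_m²)(V_m − b)/R
P + a/V_m² = 56.1 + 4.18/(1.05)² = 59.891 atm
V_m − b = 1.05 − 0.0368 = 1.0132 L/mol
T = (59.891)(1.0132)/0.08206 = 739.5 K

T ≈ 739.5 K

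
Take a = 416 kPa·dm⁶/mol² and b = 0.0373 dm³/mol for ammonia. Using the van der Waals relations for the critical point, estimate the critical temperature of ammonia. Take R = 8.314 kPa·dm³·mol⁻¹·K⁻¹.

For a van der Waals gas, T_c = 8a/(27Rb).
T_c = 8×416/(27×8.314×0.0373) = 3328.0/8.3730 = 397.5 K

T_c ≈ 397.5 K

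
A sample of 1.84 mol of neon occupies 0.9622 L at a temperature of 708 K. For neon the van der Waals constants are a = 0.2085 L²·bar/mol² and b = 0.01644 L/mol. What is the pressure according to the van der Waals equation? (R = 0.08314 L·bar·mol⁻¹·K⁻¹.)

P ≈ 115.5 bar

P = nRT/(V − nb) − a n²/V²
nRT/(V − nb) = (1.84)(0.08314)(708)/(0.9622 − 1.84×0.01644) = 108.31/0.93195 = 116.22 bar
a n²/V² = (0.2085)(1.84)²/(0.9622)² = 0.76245 bar
P = 116.22 − 0.76245 = 115.5 bar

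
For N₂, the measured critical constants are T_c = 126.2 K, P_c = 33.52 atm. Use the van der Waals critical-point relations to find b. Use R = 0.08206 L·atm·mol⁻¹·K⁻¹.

From T_c = 8a/(27Rb) and P_c = a/(27b²): b = R T_c/(8 P_c).
b = (0.08206)(126.2)/(8×33.52) = 10.356/268.16 = 0.03862 L/mol

b ≈ 0.03862 L/mol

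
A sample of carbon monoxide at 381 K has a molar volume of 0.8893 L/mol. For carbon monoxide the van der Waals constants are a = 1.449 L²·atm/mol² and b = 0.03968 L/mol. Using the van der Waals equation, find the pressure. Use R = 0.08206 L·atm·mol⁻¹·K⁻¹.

P ≈ 34.97 atm

P = RT/(V_m − b) − a/V_m²
RT/(V_m − b) = (0.08206)(381)/(0.8893 − 0.03968) = 31.265/0.84962 = 36.799 atm
a/V_m² = 1.449/(0.8893)² = 1.8322 atm
P = 36.799 − 1.8322 = 34.97 atm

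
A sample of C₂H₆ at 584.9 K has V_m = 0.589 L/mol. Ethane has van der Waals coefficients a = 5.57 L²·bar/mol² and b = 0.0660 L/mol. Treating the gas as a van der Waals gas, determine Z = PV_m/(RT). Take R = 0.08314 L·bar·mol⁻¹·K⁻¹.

P = RT/(V_m − b) − a/V_m² = (0.08314)(584.9)/(0.589 − 0.0660) − 5.57/(0.589)²
  = 48.629/0.52300 − 16.056 = 92.981 − 16.056 = 76.925 bar
Z = PV_m/(RT) = (76.925)(0.589)/((0.08314)(584.9)) = 45.309/48.629 = 0.9317

Z ≈ 0.9317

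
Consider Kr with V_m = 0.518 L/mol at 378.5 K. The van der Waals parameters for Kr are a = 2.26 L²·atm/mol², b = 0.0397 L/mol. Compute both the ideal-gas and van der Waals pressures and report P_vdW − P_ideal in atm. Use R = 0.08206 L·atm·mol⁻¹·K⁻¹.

Ideal: P_ideal = RT/V_m = (0.08206)(378.5)/0.518 = 59.9608 atm
vdW: P = RT/(V_m − b) − a/V_m² = 31.0597/0.478300 − 2.26/0.268324 = 64.9377 − 8.42265 = 56.5151 atm
ΔP = 56.5151 − 59.9608 = -3.446 atm

ΔP ≈ -3.446 atm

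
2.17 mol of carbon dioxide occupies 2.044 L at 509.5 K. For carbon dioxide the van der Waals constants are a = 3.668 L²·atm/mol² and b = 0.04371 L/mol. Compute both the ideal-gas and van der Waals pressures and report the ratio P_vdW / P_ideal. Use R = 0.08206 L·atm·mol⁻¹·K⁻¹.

P_vdW / P_ideal ≈ 0.9555

Ideal: P_ideal = nRT/V = (2.17)(0.08206)(509.5)/2.044 = 44.3869 atm
vdW: P = nRT/(V − nb) − a n²/V² = 90.7268/1.94915 − 17.2722/4.17794 = 46.5469 − 4.13414 = 42.4128 atm
Ratio = 42.4128/44.3869 = 0.9555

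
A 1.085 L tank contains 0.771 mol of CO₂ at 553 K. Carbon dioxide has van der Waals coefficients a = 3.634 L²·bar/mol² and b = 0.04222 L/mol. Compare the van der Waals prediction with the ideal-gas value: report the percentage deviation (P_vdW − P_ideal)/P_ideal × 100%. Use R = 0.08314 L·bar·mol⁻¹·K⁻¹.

Ideal: P_ideal = nRT/V = (0.771)(0.08314)(553)/1.085 = 32.6708 bar
vdW: P = nRT/(V − nb) − a n²/V² = 35.4478/1.05245 − 2.16020/1.17723 = 33.6812 − 1.83499 = 31.8462 bar
% deviation = (31.8462 − 32.6708)/32.6708 × 100% = -2.52%

-2.52 %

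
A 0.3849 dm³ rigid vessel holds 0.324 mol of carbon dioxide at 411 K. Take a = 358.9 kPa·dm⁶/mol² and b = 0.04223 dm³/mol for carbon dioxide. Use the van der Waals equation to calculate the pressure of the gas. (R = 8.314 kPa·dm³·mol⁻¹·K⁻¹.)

P ≈ 2728 kPa

P = nRT/(V − nb) − a n²/V²
nRT/(V − nb) = (0.324)(8.314)(411)/(0.3849 − 0.324×0.04223) = 1107.1/0.37122 = 2982.3 kPa
a n²/V² = (358.9)(0.324)²/(0.3849)² = 254.31 kPa
P = 2982.3 − 254.31 = 2728 kPa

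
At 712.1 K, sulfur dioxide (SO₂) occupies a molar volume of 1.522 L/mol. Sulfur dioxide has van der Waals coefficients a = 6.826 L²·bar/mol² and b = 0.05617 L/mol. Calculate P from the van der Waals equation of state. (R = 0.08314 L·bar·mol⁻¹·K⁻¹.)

P = RT/(V_m − b) − a/V_m²
RT/(V_m − b) = (0.08314)(712.1)/(1.522 − 0.05617) = 59.204/1.4658 = 40.390 bar
a/V_m² = 6.826/(1.522)² = 2.9467 bar
P = 40.390 − 2.9467 = 37.44 bar

P ≈ 37.44 bar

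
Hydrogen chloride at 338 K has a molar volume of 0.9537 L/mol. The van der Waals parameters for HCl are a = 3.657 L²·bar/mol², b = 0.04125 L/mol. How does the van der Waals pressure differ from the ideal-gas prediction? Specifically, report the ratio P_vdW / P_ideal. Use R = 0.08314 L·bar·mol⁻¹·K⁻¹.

Ideal: P_ideal = RT/V_m = (0.08314)(338)/0.9537 = 29.4656 bar
vdW: P = RT/(V_m − b) − a/V_m² = 28.1013/0.912450 − 3.657/0.909544 = 30.7976 − 4.02070 = 26.7769 bar
Ratio = 26.7769/29.4656 = 0.9088

P_vdW / P_ideal ≈ 0.9088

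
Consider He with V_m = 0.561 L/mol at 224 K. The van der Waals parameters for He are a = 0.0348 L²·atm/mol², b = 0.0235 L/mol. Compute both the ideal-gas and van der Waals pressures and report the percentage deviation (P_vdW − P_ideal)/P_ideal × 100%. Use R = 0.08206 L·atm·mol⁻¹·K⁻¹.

4.03 %

Ideal: P_ideal = RT/V_m = (0.08206)(224)/0.561 = 32.7655 atm
vdW: P = RT/(V_m − b) − a/V_m² = 18.3814/0.537500 − 0.0348/0.314721 = 34.1980 − 0.110574 = 34.0874 atm
% deviation = (34.0874 − 32.7655)/32.7655 × 100% = 4.03%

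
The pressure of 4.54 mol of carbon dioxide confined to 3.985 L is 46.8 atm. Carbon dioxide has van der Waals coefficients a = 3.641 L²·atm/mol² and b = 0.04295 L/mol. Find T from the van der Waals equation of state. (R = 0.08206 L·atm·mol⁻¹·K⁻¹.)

T = (P + a n²/V²)(V − nb)/(nR)
P + a n²/V² = 46.8 + (3.641)(4.54)²/(3.985)² = 51.526 atm
V − nb = 3.985 − (4.54)(0.04295) = 3.7900 L
T = (51.526)(3.7900)/((4.54)(0.08206)) = 524.2 K

T ≈ 524.2 K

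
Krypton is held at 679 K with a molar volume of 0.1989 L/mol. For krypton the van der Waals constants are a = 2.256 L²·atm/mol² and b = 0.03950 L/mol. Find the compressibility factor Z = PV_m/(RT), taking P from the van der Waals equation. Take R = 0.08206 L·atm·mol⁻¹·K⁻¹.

Z ≈ 1.044

P = RT/(V_m − b) − a/V_m² = (0.08206)(679)/(0.1989 − 0.03950) − 2.256/(0.1989)²
  = 55.719/0.15940 − 57.026 = 349.55 − 57.026 = 292.52 atm
Z = PV_m/(RT) = (292.52)(0.1989)/((0.08206)(679)) = 58.182/55.719 = 1.044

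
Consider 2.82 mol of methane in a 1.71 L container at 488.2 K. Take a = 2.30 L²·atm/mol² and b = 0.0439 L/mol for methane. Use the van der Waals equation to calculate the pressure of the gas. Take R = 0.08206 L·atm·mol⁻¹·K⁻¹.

P ≈ 64.97 atm

P = nRT/(V − nb) − a n²/V²
nRT/(V − nb) = (2.82)(0.08206)(488.2)/(1.71 − 2.82×0.0439) = 112.97/1.5862 = 71.221 atm
a n²/V² = (2.30)(2.82)²/(1.71)² = 6.2551 atm
P = 71.221 − 6.2551 = 64.97 atm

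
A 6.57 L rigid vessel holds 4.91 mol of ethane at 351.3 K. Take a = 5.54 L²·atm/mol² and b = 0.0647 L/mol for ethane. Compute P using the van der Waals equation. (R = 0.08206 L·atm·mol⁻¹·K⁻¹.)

P ≈ 19.54 atm

P = nRT/(V − nb) − a n²/V²
nRT/(V − nb) = (4.91)(0.08206)(351.3)/(6.57 − 4.91×0.0647) = 141.54/6.2523 = 22.638 atm
a n²/V² = (5.54)(4.91)²/(6.57)² = 3.0942 atm
P = 22.638 − 3.0942 = 19.54 atm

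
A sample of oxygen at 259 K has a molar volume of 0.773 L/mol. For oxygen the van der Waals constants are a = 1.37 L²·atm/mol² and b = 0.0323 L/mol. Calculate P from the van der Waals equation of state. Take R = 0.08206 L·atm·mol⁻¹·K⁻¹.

P ≈ 26.40 atm

P = RT/(V_m − b) − a/V_m²
RT/(V_m − b) = (0.08206)(259)/(0.773 − 0.0323) = 21.254/0.74070 = 28.694 atm
a/V_m² = 1.37/(0.773)² = 2.2928 atm
P = 28.694 − 2.2928 = 26.40 atm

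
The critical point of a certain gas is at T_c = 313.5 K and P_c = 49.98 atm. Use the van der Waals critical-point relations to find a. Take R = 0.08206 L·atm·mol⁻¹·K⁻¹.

a ≈ 5.586 L²·atm/mol²

From T_c = 8a/(27Rb) and P_c = a/(27b²): a = 27 R² T_c²/(64 P_c).
a = 27×(0.08206)²×(313.5)²/(64×49.98) = 17869/3198.7 = 5.586 L²·atm/mol²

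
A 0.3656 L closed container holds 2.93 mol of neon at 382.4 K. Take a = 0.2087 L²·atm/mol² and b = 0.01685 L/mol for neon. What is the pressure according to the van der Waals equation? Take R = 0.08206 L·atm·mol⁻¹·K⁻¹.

P ≈ 277.3 atm

P = nRT/(V − nb) − a n²/V²
nRT/(V − nb) = (2.93)(0.08206)(382.4)/(0.3656 − 2.93×0.01685) = 91.943/0.31623 = 290.75 atm
a n²/V² = (0.2087)(2.93)²/(0.3656)² = 13.404 atm
P = 290.75 − 13.404 = 277.3 atm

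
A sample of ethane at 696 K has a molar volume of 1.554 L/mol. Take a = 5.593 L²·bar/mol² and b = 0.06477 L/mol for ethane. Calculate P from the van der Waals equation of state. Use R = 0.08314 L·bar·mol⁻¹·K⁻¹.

P = RT/(V_m − b) − a/V_m²
RT/(V_m − b) = (0.08314)(696)/(1.554 − 0.06477) = 57.865/1.4892 = 38.856 bar
a/V_m² = 5.593/(1.554)² = 2.3160 bar
P = 38.856 − 2.3160 = 36.54 bar

P ≈ 36.54 bar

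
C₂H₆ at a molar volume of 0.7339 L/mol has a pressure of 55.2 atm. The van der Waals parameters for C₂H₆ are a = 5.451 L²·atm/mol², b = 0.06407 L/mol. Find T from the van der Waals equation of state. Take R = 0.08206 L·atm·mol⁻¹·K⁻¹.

T = (P + a/V_m²)(V_m − b)/R
P + a/V_m² = 55.2 + 5.451/(0.7339)² = 65.321 atm
V_m − b = 0.7339 − 0.06407 = 0.66983 L/mol
T = (65.321)(0.66983)/0.08206 = 533.2 K

T ≈ 533.2 K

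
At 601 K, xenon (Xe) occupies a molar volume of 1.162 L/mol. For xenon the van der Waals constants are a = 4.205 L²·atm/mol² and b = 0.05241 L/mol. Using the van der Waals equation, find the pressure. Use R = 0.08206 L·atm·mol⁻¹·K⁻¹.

P = RT/(V_m − b) − a/V_m²
RT/(V_m − b) = (0.08206)(601)/(1.162 − 0.05241) = 49.318/1.1096 = 44.447 atm
a/V_m² = 4.205/(1.162)² = 3.1143 atm
P = 44.447 − 3.1143 = 41.33 atm

P ≈ 41.33 atm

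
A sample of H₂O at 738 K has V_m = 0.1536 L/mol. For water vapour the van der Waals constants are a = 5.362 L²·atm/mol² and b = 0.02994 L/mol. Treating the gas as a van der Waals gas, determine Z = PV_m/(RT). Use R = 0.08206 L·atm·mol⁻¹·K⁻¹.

Z ≈ 0.6657

P = RT/(V_m − b) − a/V_m² = (0.08206)(738)/(0.1536 − 0.02994) − 5.362/(0.1536)²
  = 60.560/0.12366 − 227.27 = 489.73 − 227.27 = 262.46 atm
Z = PV_m/(RT) = (262.46)(0.1536)/((0.08206)(738)) = 40.314/60.560 = 0.6657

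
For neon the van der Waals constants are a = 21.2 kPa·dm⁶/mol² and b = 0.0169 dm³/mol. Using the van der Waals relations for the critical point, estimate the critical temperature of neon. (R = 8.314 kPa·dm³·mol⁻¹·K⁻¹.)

For a van der Waals gas, T_c = 8a/(27Rb).
T_c = 8×21.2/(27×8.314×0.0169) = 169.60/3.7937 = 44.71 K

T_c ≈ 44.71 K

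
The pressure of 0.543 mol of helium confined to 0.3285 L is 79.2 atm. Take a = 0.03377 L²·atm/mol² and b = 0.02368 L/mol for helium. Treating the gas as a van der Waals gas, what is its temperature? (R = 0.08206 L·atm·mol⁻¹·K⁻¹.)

T = (P + a n²/V²)(V − nb)/(nR)
P + a n²/V² = 79.2 + (0.03377)(0.543)²/(0.3285)² = 79.292 atm
V − nb = 0.3285 − (0.543)(0.02368) = 0.31564 L
T = (79.292)(0.31564)/((0.543)(0.08206)) = 561.7 K

T ≈ 561.7 K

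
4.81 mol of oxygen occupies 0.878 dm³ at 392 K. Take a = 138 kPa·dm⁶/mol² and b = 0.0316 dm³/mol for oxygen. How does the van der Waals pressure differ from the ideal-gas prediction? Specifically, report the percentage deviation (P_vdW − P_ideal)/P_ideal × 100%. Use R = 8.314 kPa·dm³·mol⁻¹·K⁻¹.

Ideal: P_ideal = nRT/V = (4.81)(8.314)(392)/0.878 = 17854.5 kPa
vdW: P = nRT/(V − nb) − a n²/V² = 15676.2/0.726004 − 3192.78/0.770884 = 21592.4 − 4141.71 = 17450.7 kPa
% deviation = (17450.7 − 17854.5)/17854.5 × 100% = -2.26%

-2.26 %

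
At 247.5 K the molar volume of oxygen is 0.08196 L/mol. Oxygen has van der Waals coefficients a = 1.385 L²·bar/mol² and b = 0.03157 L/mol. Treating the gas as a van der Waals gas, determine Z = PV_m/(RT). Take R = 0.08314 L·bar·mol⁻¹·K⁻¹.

P = RT/(V_m − b) − a/V_m² = (0.08314)(247.5)/(0.08196 − 0.03157) − 1.385/(0.08196)²
  = 20.577/0.050390 − 206.18 = 408.35 − 206.18 = 202.17 bar
Z = PV_m/(RT) = (202.17)(0.08196)/((0.08314)(247.5)) = 16.570/20.577 = 0.8053

Z ≈ 0.8053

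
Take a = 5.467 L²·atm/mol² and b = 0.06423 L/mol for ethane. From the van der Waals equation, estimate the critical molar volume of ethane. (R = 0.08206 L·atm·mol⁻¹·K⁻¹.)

For a van der Waals gas, V_m,c = 3b.
V_m,c = 3×0.06423 = 0.1927 L/mol

V_m,c ≈ 0.1927 L/mol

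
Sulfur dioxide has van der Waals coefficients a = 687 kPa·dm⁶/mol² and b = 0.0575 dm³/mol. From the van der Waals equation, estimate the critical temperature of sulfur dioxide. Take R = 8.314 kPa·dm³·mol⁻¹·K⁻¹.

T_c ≈ 425.8 K

For a van der Waals gas, T_c = 8a/(27Rb).
T_c = 8×687/(27×8.314×0.0575) = 5496.0/12.907 = 425.8 K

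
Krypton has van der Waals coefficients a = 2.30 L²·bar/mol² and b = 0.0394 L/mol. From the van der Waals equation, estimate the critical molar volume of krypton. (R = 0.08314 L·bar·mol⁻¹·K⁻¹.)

For a van der Waals gas, V_m,c = 3b.
V_m,c = 3×0.0394 = 0.1182 L/mol

V_m,c ≈ 0.1182 L/mol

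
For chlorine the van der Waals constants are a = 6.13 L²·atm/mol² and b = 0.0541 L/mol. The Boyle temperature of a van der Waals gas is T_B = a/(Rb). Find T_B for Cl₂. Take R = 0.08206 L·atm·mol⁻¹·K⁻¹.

For a van der Waals gas the second virial coefficient B₂ = b − a/(RT) vanishes at T_B = a/(Rb).
T_B = 6.13/(0.08206×0.0541) = 6.13/0.0044394 = 1381 K

T_B ≈ 1381 K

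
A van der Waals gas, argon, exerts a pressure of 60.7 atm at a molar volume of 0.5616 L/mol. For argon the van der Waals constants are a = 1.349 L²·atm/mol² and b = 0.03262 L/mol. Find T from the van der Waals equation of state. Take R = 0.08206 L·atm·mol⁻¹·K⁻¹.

T ≈ 418.9 K

T = (P + a/V_m²)(V_m − b)/R
P + a/V_m² = 60.7 + 1.349/(0.5616)² = 64.977 atm
V_m − b = 0.5616 − 0.03262 = 0.52898 L/mol
T = (64.977)(0.52898)/0.08206 = 418.9 K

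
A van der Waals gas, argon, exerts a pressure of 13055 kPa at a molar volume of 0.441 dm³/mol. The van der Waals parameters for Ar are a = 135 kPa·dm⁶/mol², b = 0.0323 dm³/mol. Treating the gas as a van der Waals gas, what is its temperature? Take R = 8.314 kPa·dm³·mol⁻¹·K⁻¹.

T = (P + a/V_m²)(V_m − b)/R
P + a/V_m² = 13055 + 135/(0.441)² = 13749 kPa
V_m − b = 0.441 − 0.0323 = 0.40870 dm³/mol
T = (13749)(0.40870)/8.314 = 675.9 K

T ≈ 675.9 K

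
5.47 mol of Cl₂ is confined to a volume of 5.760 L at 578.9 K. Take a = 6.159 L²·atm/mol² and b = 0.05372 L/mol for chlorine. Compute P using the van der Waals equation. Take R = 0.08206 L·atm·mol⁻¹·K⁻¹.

P = nRT/(V − nb) − a n²/V²
nRT/(V − nb) = (5.47)(0.08206)(578.9)/(5.760 − 5.47×0.05372) = 259.85/5.4662 = 47.538 atm
a n²/V² = (6.159)(5.47)²/(5.760)² = 5.5544 atm
P = 47.538 − 5.5544 = 41.98 atm

P ≈ 41.98 atm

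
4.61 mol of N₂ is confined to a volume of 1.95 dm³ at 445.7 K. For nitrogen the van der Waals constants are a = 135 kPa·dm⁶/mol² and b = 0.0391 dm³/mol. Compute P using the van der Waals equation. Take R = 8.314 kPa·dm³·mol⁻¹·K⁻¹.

P ≈ 8898 kPa

P = nRT/(V − nb) − a n²/V²
nRT/(V − nb) = (4.61)(8.314)(445.7)/(1.95 − 4.61×0.0391) = 17083/1.7697 = 9653.0 kPa
a n²/V² = (135)(4.61)²/(1.95)² = 754.51 kPa
P = 9653.0 − 754.51 = 8898 kPa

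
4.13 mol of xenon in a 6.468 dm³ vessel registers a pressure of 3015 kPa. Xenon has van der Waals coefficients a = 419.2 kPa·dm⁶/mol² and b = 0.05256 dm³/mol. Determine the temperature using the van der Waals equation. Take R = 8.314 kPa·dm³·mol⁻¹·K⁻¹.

T = (P + a n²/V²)(V − nb)/(nR)
P + a n²/V² = 3015 + (419.2)(4.13)²/(6.468)² = 3185.9 kPa
V − nb = 6.468 − (4.13)(0.05256) = 6.2509 dm³
T = (3185.9)(6.2509)/((4.13)(8.314)) = 580.0 K

T ≈ 580.0 K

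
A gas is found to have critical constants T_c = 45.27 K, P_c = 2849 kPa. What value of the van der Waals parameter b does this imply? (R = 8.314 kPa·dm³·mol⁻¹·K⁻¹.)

From T_c = 8a/(27Rb) and P_c = a/(27b²): b = R T_c/(8 P_c).
b = (8.314)(45.27)/(8×2849) = 376.37/22792 = 0.01651 dm³/mol

b ≈ 0.01651 dm³/mol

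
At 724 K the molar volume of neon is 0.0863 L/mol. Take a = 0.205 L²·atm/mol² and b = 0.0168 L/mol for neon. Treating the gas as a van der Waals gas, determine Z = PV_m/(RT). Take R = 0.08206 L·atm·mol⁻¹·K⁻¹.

Z ≈ 1.202

P = RT/(V_m − b) − a/V_m² = (0.08206)(724)/(0.0863 − 0.0168) − 0.205/(0.0863)²
  = 59.411/0.069500 − 27.525 = 854.83 − 27.525 = 827.31 atm
Z = PV_m/(RT) = (827.31)(0.0863)/((0.08206)(724)) = 71.397/59.411 = 1.202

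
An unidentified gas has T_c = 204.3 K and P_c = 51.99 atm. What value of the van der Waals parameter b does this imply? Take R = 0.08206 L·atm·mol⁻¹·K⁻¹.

From T_c = 8a/(27Rb) and P_c = a/(27b²): b = R T_c/(8 P_c).
b = (0.08206)(204.3)/(8×51.99) = 16.765/415.92 = 0.04031 L/mol

b ≈ 0.04031 L/mol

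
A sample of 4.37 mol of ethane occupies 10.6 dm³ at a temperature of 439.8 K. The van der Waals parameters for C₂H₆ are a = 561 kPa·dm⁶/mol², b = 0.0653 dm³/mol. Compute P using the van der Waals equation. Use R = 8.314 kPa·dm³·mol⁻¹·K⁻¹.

P = nRT/(V − nb) − a n²/V²
nRT/(V − nb) = (4.37)(8.314)(439.8)/(10.6 − 4.37×0.0653) = 15979/10.315 = 1549.1 kPa
a n²/V² = (561)(4.37)²/(10.6)² = 95.349 kPa
P = 1549.1 − 95.349 = 1454 kPa

P ≈ 1454 kPa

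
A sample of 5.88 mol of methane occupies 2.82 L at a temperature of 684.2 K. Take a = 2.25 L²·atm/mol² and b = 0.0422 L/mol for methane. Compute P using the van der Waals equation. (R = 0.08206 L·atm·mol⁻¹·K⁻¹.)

P ≈ 118.6 atm

P = nRT/(V − nb) − a n²/V²
nRT/(V − nb) = (5.88)(0.08206)(684.2)/(2.82 − 5.88×0.0422) = 330.14/2.5719 = 128.36 atm
a n²/V² = (2.25)(5.88)²/(2.82)² = 9.7823 atm
P = 128.36 − 9.7823 = 118.6 atm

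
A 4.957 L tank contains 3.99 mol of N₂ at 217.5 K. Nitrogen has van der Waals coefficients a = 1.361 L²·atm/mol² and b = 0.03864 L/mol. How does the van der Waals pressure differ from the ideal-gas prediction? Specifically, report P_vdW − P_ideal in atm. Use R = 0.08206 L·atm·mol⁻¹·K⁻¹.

Ideal: P_ideal = nRT/V = (3.99)(0.08206)(217.5)/4.957 = 14.3663 atm
vdW: P = nRT/(V − nb) − a n²/V² = 71.2137/4.80283 − 21.6673/24.5718 = 14.8274 − 0.881795 = 13.9456 atm
ΔP = 13.9456 − 14.3663 = -0.421 atm

ΔP ≈ -0.421 atm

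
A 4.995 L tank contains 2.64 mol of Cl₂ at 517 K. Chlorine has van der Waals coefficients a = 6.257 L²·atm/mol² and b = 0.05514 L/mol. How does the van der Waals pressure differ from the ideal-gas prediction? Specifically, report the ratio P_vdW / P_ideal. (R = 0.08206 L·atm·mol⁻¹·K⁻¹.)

P_vdW / P_ideal ≈ 0.9521

Ideal: P_ideal = nRT/V = (2.64)(0.08206)(517)/4.995 = 22.4228 atm
vdW: P = nRT/(V − nb) − a n²/V² = 112.002/4.84943 − 43.6088/24.9500 = 23.0959 − 1.74785 = 21.3481 atm
Ratio = 21.3481/22.4228 = 0.9521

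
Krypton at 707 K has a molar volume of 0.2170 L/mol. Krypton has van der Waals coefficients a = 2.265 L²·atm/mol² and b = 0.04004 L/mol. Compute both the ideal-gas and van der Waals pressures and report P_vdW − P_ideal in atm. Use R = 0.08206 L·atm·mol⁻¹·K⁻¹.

ΔP ≈ 12.39 atm

Ideal: P_ideal = RT/V_m = (0.08206)(707)/0.2170 = 267.357 atm
vdW: P = RT/(V_m − b) − a/V_m² = 58.0164/0.176960 − 2.265/0.0470890 = 327.850 − 48.1004 = 279.750 atm
ΔP = 279.750 − 267.357 = 12.39 atm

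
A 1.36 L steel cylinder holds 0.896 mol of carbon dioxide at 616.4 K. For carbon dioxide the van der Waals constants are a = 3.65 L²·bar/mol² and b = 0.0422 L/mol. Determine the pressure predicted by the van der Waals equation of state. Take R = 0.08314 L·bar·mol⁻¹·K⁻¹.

P = nRT/(V − nb) − a n²/V²
nRT/(V − nb) = (0.896)(0.08314)(616.4)/(1.36 − 0.896×0.0422) = 45.918/1.3222 = 34.728 bar
a n²/V² = (3.65)(0.896)²/(1.36)² = 1.5843 bar
P = 34.728 − 1.5843 = 33.14 bar

P ≈ 33.14 bar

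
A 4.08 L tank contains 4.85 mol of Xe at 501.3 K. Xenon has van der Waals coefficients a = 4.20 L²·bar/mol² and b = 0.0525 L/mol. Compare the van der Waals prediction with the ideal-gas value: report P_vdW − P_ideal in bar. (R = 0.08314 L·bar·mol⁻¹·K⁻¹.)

Ideal: P_ideal = nRT/V = (4.85)(0.08314)(501.3)/4.08 = 49.5438 bar
vdW: P = nRT/(V − nb) − a n²/V² = 202.139/3.82538 − 98.7945/16.6464 = 52.8415 − 5.93489 = 46.9066 bar
ΔP = 46.9066 − 49.5438 = -2.637 bar

ΔP ≈ -2.637 bar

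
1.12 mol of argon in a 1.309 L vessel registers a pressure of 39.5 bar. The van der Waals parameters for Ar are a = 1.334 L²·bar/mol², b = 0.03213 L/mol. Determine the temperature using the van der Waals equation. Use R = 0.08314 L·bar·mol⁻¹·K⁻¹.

T = (P + a n²/V²)(V − nb)/(nR)
P + a n²/V² = 39.5 + (1.334)(1.12)²/(1.309)² = 40.477 bar
V − nb = 1.309 − (1.12)(0.03213) = 1.2730 L
T = (40.477)(1.2730)/((1.12)(0.08314)) = 553.4 K

T ≈ 553.4 K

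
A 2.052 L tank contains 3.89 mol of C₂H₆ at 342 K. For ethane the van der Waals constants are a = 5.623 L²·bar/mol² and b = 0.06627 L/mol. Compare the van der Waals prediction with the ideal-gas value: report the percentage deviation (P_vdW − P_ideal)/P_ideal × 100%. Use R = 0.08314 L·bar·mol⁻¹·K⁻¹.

Ideal: P_ideal = nRT/V = (3.89)(0.08314)(342)/2.052 = 53.9024 bar
vdW: P = nRT/(V − nb) − a n²/V² = 110.608/1.79421 − 85.0878/4.21070 = 61.6472 − 20.2075 = 41.4397 bar
% deviation = (41.4397 − 53.9024)/53.9024 × 100% = -23.12%

-23.12 %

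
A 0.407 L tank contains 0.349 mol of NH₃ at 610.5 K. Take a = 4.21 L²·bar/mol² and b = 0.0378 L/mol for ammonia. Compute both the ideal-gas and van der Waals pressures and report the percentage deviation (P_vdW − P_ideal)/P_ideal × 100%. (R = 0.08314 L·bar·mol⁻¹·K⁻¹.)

Ideal: P_ideal = nRT/V = (0.349)(0.08314)(610.5)/0.407 = 43.5238 bar
vdW: P = nRT/(V − nb) − a n²/V² = 17.7142/0.393808 − 0.512782/0.165649 = 44.9818 − 3.09559 = 41.8862 bar
% deviation = (41.8862 − 43.5238)/43.5238 × 100% = -3.76%

-3.76 %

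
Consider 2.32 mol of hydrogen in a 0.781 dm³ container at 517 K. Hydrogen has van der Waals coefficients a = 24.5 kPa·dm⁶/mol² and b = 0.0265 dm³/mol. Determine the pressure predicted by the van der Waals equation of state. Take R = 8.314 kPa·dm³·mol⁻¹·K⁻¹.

P ≈ 13643 kPa

P = nRT/(V − nb) − a n²/V²
nRT/(V − nb) = (2.32)(8.314)(517)/(0.781 − 2.32×0.0265) = 9972.1/0.71952 = 13859 kPa
a n²/V² = (24.5)(2.32)²/(0.781)² = 216.19 kPa
P = 13859 − 216.19 = 13643 kPa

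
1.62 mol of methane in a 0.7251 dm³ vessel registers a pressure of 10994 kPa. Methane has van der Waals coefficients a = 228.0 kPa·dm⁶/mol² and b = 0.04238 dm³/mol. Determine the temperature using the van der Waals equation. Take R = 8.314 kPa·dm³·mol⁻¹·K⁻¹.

T ≈ 591.3 K

T = (P + a n²/V²)(V − nb)/(nR)
P + a n²/V² = 10994 + (228.0)(1.62)²/(0.7251)² = 12132 kPa
V − nb = 0.7251 − (1.62)(0.04238) = 0.65644 dm³
T = (12132)(0.65644)/((1.62)(8.314)) = 591.3 K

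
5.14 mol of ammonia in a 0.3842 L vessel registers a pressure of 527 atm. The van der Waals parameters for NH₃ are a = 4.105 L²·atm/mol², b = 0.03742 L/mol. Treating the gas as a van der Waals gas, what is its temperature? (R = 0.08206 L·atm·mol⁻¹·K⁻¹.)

T = (P + a n²/V²)(V − nb)/(nR)
P + a n²/V² = 527 + (4.105)(5.14)²/(0.3842)² = 1261.7 atm
V − nb = 0.3842 − (5.14)(0.03742) = 0.19186 L
T = (1261.7)(0.19186)/((5.14)(0.08206)) = 573.9 K

T ≈ 573.9 K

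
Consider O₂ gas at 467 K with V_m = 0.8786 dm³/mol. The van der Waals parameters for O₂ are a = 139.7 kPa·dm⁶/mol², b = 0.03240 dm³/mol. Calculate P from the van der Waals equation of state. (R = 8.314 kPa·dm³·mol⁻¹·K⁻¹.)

P ≈ 4407 kPa

P = RT/(V_m − b) − a/V_m²
RT/(V_m − b) = (8.314)(467)/(0.8786 − 0.03240) = 3882.6/0.84620 = 4588.3 kPa
a/V_m² = 139.7/(0.8786)² = 180.97 kPa
P = 4588.3 − 180.97 = 4407 kPa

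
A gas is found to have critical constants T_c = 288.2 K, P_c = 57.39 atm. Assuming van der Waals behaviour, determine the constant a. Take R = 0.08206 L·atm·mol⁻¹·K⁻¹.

a ≈ 4.111 L²·atm/mol²

From T_c = 8a/(27Rb) and P_c = a/(27b²): a = 27 R² T_c²/(64 P_c).
a = 27×(0.08206)²×(288.2)²/(64×57.39) = 15101/3673.0 = 4.111 L²·atm/mol²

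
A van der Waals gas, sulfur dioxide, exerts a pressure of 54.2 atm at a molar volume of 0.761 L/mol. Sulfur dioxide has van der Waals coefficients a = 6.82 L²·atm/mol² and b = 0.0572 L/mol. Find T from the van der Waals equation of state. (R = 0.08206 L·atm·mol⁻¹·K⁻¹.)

T ≈ 565.9 K

T = (P + a/V_m²)(V_m − b)/R
P + a/V_m² = 54.2 + 6.82/(0.761)² = 65.976 atm
V_m − b = 0.761 − 0.0572 = 0.70380 L/mol
T = (65.976)(0.70380)/0.08206 = 565.9 K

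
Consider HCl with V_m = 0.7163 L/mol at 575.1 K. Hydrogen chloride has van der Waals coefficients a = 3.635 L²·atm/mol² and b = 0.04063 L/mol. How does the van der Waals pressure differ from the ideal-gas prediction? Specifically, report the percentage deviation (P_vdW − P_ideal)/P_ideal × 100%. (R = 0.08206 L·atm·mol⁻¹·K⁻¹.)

-4.74 %

Ideal: P_ideal = RT/V_m = (0.08206)(575.1)/0.7163 = 65.8840 atm
vdW: P = RT/(V_m − b) − a/V_m² = 47.1927/0.675670 − 3.635/0.513086 = 69.8458 − 7.08458 = 62.7612 atm
% deviation = (62.7612 − 65.8840)/65.8840 × 100% = -4.74%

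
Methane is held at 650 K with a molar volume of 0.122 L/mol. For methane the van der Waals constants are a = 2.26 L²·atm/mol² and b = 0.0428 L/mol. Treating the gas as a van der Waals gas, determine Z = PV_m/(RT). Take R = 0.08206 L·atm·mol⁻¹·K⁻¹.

P = RT/(V_m − b) − a/V_m² = (0.08206)(650)/(0.122 − 0.0428) − 2.26/(0.122)²
  = 53.339/0.079200 − 151.84 = 673.47 − 151.84 = 521.63 atm
Z = PV_m/(RT) = (521.63)(0.122)/((0.08206)(650)) = 63.639/53.339 = 1.193

Z ≈ 1.193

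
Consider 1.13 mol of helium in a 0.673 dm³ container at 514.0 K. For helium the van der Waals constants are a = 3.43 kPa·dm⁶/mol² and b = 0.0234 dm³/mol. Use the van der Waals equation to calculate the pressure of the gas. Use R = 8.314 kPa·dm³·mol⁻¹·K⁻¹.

P = nRT/(V − nb) − a n²/V²
nRT/(V − nb) = (1.13)(8.314)(514.0)/(0.673 − 1.13×0.0234) = 4828.9/0.64656 = 7468.6 kPa
a n²/V² = (3.43)(1.13)²/(0.673)² = 9.6699 kPa
P = 7468.6 − 9.6699 = 7459 kPa

P ≈ 7459 kPa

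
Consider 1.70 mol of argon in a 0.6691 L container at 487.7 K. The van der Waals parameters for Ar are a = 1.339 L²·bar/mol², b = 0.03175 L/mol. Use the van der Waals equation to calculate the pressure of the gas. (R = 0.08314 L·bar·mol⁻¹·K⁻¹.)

P ≈ 103.4 bar

P = nRT/(V − nb) − a n²/V²
nRT/(V − nb) = (1.70)(0.08314)(487.7)/(0.6691 − 1.70×0.03175) = 68.931/0.61513 = 112.06 bar
a n²/V² = (1.339)(1.70)²/(0.6691)² = 8.6436 bar
P = 112.06 − 8.6436 = 103.4 bar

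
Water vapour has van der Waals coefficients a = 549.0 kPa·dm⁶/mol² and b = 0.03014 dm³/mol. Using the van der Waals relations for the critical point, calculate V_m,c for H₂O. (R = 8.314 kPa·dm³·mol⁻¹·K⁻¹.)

V_m,c ≈ 0.09042 dm³/mol

For a van der Waals gas, V_m,c = 3b.
V_m,c = 3×0.03014 = 0.09042 dm³/mol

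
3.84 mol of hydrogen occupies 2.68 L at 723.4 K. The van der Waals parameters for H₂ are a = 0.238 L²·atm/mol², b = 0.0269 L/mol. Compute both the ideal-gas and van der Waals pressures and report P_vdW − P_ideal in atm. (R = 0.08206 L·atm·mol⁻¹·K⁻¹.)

ΔP ≈ 2.921 atm

Ideal: P_ideal = nRT/V = (3.84)(0.08206)(723.4)/2.68 = 85.0563 atm
vdW: P = nRT/(V − nb) − a n²/V² = 227.951/2.57670 − 3.50945/7.18240 = 88.4663 − 0.488618 = 87.9777 atm
ΔP = 87.9777 − 85.0563 = 2.921 atm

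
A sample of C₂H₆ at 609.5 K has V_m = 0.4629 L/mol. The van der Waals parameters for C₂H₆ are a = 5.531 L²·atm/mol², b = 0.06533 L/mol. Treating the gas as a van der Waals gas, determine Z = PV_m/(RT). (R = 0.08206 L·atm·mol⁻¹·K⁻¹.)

Z ≈ 0.9254

P = RT/(V_m − b) − a/V_m² = (0.08206)(609.5)/(0.4629 − 0.06533) − 5.531/(0.4629)²
  = 50.016/0.39757 − 25.812 = 125.80 − 25.812 = 99.99 atm
Z = PV_m/(RT) = (99.99)(0.4629)/((0.08206)(609.5)) = 46.285/50.016 = 0.9254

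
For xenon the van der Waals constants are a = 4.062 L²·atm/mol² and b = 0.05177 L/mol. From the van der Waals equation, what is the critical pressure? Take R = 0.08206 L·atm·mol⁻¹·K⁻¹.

For a van der Waals gas, P_c = a/(27b²).
P_c = 4.062/(27×(0.05177)²) = 4.062/0.072364 = 56.13 atm

P_c ≈ 56.13 atm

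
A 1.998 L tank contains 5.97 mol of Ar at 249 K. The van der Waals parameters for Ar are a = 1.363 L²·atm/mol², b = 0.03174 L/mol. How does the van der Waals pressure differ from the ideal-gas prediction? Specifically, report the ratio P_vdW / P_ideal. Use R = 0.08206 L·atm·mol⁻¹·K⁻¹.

Ideal: P_ideal = nRT/V = (5.97)(0.08206)(249)/1.998 = 61.0534 atm
vdW: P = nRT/(V − nb) − a n²/V² = 121.985/1.80851 − 48.5785/3.99200 = 67.4506 − 12.1690 = 55.2816 atm
Ratio = 55.2816/61.0534 = 0.9055

P_vdW / P_ideal ≈ 0.9055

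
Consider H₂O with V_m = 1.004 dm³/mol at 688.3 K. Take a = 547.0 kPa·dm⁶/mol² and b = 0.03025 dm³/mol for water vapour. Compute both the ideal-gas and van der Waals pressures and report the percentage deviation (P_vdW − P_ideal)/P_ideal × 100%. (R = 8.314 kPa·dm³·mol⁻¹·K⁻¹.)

Ideal: P_ideal = RT/V_m = (8.314)(688.3)/1.004 = 5699.73 kPa
vdW: P = RT/(V_m − b) − a/V_m² = 5722.53/0.973750 − 547.0/1.00802 = 5876.80 − 542.648 = 5334.15 kPa
% deviation = (5334.15 − 5699.73)/5699.73 × 100% = -6.41%

-6.41 %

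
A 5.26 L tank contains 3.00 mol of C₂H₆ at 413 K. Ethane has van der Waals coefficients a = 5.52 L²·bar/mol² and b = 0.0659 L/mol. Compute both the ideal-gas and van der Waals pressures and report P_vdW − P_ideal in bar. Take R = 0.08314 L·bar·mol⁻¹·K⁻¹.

ΔP ≈ -1.031 bar

Ideal: P_ideal = nRT/V = (3.00)(0.08314)(413)/5.26 = 19.5837 bar
vdW: P = nRT/(V − nb) − a n²/V² = 103.010/5.06230 − 49.6800/27.6676 = 20.3485 − 1.79560 = 18.5529 bar
ΔP = 18.5529 − 19.5837 = -1.031 bar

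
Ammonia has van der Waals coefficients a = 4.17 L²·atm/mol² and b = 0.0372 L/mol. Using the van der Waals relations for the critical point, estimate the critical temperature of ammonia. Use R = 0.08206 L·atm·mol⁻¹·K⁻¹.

T_c ≈ 404.8 K

For a van der Waals gas, T_c = 8a/(27Rb).
T_c = 8×4.17/(27×0.08206×0.0372) = 33.360/0.082421 = 404.8 K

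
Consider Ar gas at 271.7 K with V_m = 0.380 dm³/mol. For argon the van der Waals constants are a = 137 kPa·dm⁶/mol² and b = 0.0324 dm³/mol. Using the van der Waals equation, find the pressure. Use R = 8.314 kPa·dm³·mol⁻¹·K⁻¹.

P = RT/(V_m − b) − a/V_m²
RT/(V_m − b) = (8.314)(271.7)/(0.380 − 0.0324) = 2258.9/0.34760 = 6498.6 kPa
a/V_m² = 137/(0.380)² = 948.75 kPa
P = 6498.6 − 948.75 = 5550 kPa

P ≈ 5550 kPa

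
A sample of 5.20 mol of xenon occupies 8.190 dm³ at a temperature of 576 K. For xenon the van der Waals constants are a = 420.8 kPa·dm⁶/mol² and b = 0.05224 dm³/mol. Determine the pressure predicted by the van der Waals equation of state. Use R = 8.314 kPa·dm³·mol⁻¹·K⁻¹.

P ≈ 2975 kPa

P = nRT/(V − nb) − a n²/V²
nRT/(V − nb) = (5.20)(8.314)(576)/(8.190 − 5.20×0.05224) = 24902/7.9184 = 3144.8 kPa
a n²/V² = (420.8)(5.20)²/(8.190)² = 169.63 kPa
P = 3144.8 − 169.63 = 2975 kPa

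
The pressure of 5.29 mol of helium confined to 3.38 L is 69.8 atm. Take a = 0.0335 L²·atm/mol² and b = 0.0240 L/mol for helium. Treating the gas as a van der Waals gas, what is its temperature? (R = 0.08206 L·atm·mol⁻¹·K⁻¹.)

T ≈ 523.7 K

T = (P + a n²/V²)(V − nb)/(nR)
P + a n²/V² = 69.8 + (0.0335)(5.29)²/(3.38)² = 69.882 atm
V − nb = 3.38 − (5.29)(0.0240) = 3.2530 L
T = (69.882)(3.2530)/((5.29)(0.08206)) = 523.7 K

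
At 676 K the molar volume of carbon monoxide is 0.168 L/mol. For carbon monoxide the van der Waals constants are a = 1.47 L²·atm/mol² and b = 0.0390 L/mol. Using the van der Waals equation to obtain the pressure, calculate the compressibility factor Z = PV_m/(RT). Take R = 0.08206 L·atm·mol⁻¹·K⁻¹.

Z ≈ 1.145

P = RT/(V_m − b) − a/V_m² = (0.08206)(676)/(0.168 − 0.0390) − 1.47/(0.168)²
  = 55.473/0.12900 − 52.083 = 430.02 − 52.083 = 377.94 atm
Z = PV_m/(RT) = (377.94)(0.168)/((0.08206)(676)) = 63.494/55.473 = 1.145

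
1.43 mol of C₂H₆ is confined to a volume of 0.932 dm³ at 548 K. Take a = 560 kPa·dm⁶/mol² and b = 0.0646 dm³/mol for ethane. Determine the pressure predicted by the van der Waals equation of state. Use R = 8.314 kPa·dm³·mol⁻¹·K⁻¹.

P = nRT/(V − nb) − a n²/V²
nRT/(V − nb) = (1.43)(8.314)(548)/(0.932 − 1.43×0.0646) = 6515.2/0.83962 = 7759.7 kPa
a n²/V² = (560)(1.43)²/(0.932)² = 1318.3 kPa
P = 7759.7 − 1318.3 = 6441 kPa

P ≈ 6441 kPa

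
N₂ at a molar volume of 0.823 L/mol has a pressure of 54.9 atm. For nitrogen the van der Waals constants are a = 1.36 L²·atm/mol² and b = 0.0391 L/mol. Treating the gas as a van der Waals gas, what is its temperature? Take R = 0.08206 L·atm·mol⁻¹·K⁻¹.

T = (P + a/V_m²)(V_m − b)/R
P + a/V_m² = 54.9 + 1.36/(0.823)² = 56.908 atm
V_m − b = 0.823 − 0.0391 = 0.78390 L/mol
T = (56.908)(0.78390)/0.08206 = 543.6 K

T ≈ 543.6 K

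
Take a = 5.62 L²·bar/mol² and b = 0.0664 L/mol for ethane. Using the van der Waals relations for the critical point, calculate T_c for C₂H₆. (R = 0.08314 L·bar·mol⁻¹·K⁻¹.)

T_c ≈ 301.6 K

For a van der Waals gas, T_c = 8a/(27Rb).
T_c = 8×5.62/(27×0.08314×0.0664) = 44.960/0.14905 = 301.6 K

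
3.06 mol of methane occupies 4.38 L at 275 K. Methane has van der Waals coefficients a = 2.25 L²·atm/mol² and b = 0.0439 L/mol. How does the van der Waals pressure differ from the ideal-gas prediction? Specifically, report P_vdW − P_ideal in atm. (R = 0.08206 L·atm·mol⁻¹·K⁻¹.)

Ideal: P_ideal = nRT/V = (3.06)(0.08206)(275)/4.38 = 15.7656 atm
vdW: P = nRT/(V − nb) − a n²/V² = 69.0535/4.24567 − 21.0681/19.1844 = 16.2645 − 1.09819 = 15.1663 atm
ΔP = 15.1663 − 15.7656 = -0.599 atm

ΔP ≈ -0.599 atm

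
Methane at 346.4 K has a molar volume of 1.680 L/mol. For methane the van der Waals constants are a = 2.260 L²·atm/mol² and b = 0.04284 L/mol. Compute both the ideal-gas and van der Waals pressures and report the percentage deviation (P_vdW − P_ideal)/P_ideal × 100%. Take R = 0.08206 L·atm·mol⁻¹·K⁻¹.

-2.12 %

Ideal: P_ideal = RT/V_m = (0.08206)(346.4)/1.680 = 16.9200 atm
vdW: P = RT/(V_m − b) − a/V_m² = 28.4256/1.63716 − 2.260/2.82240 = 17.3628 − 0.800737 = 16.5621 atm
% deviation = (16.5621 − 16.9200)/16.9200 × 100% = -2.12%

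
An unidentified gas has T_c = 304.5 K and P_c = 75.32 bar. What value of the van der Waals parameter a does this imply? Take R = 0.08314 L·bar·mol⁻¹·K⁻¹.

a ≈ 3.590 L²·bar/mol²

From T_c = 8a/(27Rb) and P_c = a/(27b²): a = 27 R² T_c²/(64 P_c).
a = 27×(0.08314)²×(304.5)²/(64×75.32) = 17304/4820.5 = 3.590 L²·bar/mol²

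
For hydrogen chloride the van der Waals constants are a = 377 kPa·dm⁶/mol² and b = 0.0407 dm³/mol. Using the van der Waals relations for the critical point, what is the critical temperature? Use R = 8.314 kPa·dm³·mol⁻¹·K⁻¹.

For a van der Waals gas, T_c = 8a/(27Rb).
T_c = 8×377/(27×8.314×0.0407) = 3016.0/9.1363 = 330.1 K

T_c ≈ 330.1 K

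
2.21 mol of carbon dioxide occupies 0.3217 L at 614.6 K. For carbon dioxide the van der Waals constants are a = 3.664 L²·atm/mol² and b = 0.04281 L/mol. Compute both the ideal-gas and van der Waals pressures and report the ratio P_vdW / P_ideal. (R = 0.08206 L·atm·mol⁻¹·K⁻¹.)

P_vdW / P_ideal ≈ 0.9175

Ideal: P_ideal = nRT/V = (2.21)(0.08206)(614.6)/0.3217 = 346.470 atm
vdW: P = nRT/(V − nb) − a n²/V² = 111.459/0.227090 − 17.8953/0.103491 = 490.814 − 172.916 = 317.898 atm
Ratio = 317.898/346.470 = 0.9175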